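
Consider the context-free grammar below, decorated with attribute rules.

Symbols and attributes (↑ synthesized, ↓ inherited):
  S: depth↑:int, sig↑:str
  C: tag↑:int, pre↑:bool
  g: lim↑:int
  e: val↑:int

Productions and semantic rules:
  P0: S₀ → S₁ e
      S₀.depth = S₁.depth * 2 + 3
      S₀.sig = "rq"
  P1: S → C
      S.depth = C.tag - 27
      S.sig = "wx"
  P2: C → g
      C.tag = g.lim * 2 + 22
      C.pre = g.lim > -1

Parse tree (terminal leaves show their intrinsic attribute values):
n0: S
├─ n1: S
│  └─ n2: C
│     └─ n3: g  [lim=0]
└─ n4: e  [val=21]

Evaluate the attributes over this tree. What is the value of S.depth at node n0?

-7

1. n3.lim = 0  [terminal]
2. n2.tag = 22  [g.lim * 2 + 22]
3. n2.pre = true  [g.lim > -1]
4. n1.depth = -5  [C.tag - 27]
5. n1.sig = "wx"  ["wx"]
6. n4.val = 21  [terminal]
7. n0.depth = -7  [S₁.depth * 2 + 3]
8. n0.sig = "rq"  ["rq"]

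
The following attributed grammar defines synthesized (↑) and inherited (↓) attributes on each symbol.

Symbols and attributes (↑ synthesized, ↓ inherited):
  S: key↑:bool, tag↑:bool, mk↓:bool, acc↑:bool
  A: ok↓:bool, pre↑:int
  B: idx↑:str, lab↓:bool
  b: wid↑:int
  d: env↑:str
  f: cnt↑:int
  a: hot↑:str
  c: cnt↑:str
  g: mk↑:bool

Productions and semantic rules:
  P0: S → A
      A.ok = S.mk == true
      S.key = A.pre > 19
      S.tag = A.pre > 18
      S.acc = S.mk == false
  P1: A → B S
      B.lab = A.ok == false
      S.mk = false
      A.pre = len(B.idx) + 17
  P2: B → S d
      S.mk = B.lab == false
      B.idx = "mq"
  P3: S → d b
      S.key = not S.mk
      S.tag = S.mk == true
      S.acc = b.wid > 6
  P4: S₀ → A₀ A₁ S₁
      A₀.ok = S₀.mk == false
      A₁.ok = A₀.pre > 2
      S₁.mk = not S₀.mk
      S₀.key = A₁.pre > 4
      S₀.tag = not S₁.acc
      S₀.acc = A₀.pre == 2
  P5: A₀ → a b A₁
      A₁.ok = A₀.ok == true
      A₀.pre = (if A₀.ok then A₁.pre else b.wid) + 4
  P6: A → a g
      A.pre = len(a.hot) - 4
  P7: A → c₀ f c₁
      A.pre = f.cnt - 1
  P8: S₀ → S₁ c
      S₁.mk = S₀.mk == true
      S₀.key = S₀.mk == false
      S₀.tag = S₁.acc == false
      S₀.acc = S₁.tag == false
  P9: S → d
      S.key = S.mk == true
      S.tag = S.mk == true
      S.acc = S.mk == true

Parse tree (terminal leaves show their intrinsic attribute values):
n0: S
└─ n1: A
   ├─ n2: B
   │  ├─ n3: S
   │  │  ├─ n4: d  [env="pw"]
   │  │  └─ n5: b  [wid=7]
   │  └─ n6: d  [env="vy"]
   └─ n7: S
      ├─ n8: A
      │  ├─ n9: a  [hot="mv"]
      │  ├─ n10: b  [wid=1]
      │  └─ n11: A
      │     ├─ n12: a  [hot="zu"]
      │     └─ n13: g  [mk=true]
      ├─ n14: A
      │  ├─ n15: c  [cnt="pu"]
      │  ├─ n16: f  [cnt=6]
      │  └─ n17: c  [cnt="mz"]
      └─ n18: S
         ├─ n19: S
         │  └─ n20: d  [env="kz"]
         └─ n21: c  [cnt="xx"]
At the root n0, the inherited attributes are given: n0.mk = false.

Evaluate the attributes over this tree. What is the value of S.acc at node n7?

1. n0.mk = false  [given at root]
2. n1.ok = false  [S.mk == true]
3. n2.lab = true  [A.ok == false]
4. n3.mk = false  [B.lab == false]
5. n4.env = "pw"  [terminal]
6. n5.wid = 7  [terminal]
7. n3.key = true  [not S.mk]
8. n3.tag = false  [S.mk == true]
9. n3.acc = true  [b.wid > 6]
10. n6.env = "vy"  [terminal]
11. n2.idx = "mq"  ["mq"]
12. n7.mk = false  [false]
13. n8.ok = true  [S₀.mk == false]
14. n9.hot = "mv"  [terminal]
15. n10.wid = 1  [terminal]
16. n11.ok = true  [A₀.ok == true]
17. n12.hot = "zu"  [terminal]
18. n13.mk = true  [terminal]
19. n11.pre = -2  [len(a.hot) - 4]
20. n8.pre = 2  [(if A₀.ok then A₁.pre else b.wid) + 4]
21. n14.ok = false  [A₀.pre > 2]
22. n15.cnt = "pu"  [terminal]
23. n16.cnt = 6  [terminal]
24. n17.cnt = "mz"  [terminal]
25. n14.pre = 5  [f.cnt - 1]
26. n18.mk = true  [not S₀.mk]
27. n19.mk = true  [S₀.mk == true]
28. n20.env = "kz"  [terminal]
29. n19.key = true  [S.mk == true]
30. n19.tag = true  [S.mk == true]
31. n19.acc = true  [S.mk == true]
32. n21.cnt = "xx"  [terminal]
33. n18.key = false  [S₀.mk == false]
34. n18.tag = false  [S₁.acc == false]
35. n18.acc = false  [S₁.tag == false]
36. n7.key = true  [A₁.pre > 4]
37. n7.tag = true  [not S₁.acc]
38. n7.acc = true  [A₀.pre == 2]
39. n1.pre = 19  [len(B.idx) + 17]
40. n0.key = false  [A.pre > 19]
41. n0.tag = true  [A.pre > 18]
42. n0.acc = true  [S.mk == false]

true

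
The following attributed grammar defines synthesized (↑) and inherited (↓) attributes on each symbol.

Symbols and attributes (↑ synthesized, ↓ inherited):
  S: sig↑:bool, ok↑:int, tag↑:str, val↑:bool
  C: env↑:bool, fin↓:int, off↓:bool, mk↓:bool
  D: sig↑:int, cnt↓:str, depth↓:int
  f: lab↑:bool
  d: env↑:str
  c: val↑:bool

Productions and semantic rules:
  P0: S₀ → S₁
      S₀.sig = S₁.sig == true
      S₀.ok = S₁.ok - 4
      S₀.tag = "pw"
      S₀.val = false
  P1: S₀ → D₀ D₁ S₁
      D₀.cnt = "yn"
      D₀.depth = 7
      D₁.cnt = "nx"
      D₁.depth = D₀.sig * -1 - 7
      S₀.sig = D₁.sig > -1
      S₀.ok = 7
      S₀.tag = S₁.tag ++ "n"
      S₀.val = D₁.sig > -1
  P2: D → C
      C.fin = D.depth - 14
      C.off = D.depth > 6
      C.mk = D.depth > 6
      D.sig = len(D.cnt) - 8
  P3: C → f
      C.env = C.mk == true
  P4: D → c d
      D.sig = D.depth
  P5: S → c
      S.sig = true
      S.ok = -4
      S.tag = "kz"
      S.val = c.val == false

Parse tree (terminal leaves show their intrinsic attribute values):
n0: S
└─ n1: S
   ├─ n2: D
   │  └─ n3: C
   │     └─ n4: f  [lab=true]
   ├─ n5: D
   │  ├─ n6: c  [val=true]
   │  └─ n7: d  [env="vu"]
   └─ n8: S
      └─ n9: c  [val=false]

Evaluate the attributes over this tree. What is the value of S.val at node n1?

false

1. n2.cnt = "yn"  ["yn"]
2. n2.depth = 7  [7]
3. n3.fin = -7  [D.depth - 14]
4. n3.off = true  [D.depth > 6]
5. n3.mk = true  [D.depth > 6]
6. n4.lab = true  [terminal]
7. n3.env = true  [C.mk == true]
8. n2.sig = -6  [len(D.cnt) - 8]
9. n5.cnt = "nx"  ["nx"]
10. n5.depth = -1  [D₀.sig * -1 - 7]
11. n6.val = true  [terminal]
12. n7.env = "vu"  [terminal]
13. n5.sig = -1  [D.depth]
14. n9.val = false  [terminal]
15. n8.sig = true  [true]
16. n8.ok = -4  [-4]
17. n8.tag = "kz"  ["kz"]
18. n8.val = true  [c.val == false]
19. n1.sig = false  [D₁.sig > -1]
20. n1.ok = 7  [7]
21. n1.tag = "kzn"  [S₁.tag ++ "n"]
22. n1.val = false  [D₁.sig > -1]
23. n0.sig = false  [S₁.sig == true]
24. n0.ok = 3  [S₁.ok - 4]
25. n0.tag = "pw"  ["pw"]
26. n0.val = false  [false]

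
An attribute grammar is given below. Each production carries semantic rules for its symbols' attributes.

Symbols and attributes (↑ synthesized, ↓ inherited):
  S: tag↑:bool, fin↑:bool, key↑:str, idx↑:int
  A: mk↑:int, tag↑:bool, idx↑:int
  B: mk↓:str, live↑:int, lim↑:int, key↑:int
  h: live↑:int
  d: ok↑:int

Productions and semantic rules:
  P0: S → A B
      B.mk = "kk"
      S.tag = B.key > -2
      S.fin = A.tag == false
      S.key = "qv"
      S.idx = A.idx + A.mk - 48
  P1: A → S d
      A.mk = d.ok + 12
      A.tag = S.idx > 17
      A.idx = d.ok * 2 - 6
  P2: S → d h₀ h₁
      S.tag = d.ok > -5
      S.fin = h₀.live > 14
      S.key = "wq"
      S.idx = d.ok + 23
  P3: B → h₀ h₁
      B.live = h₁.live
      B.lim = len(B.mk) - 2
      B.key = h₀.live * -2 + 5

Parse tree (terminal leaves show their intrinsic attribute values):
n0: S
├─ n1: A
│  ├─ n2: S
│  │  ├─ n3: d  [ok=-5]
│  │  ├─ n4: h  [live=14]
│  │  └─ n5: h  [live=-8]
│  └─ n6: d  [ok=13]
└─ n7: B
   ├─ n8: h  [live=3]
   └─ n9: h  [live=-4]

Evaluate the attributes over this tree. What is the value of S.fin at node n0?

1. n3.ok = -5  [terminal]
2. n4.live = 14  [terminal]
3. n5.live = -8  [terminal]
4. n2.tag = false  [d.ok > -5]
5. n2.fin = false  [h₀.live > 14]
6. n2.key = "wq"  ["wq"]
7. n2.idx = 18  [d.ok + 23]
8. n6.ok = 13  [terminal]
9. n1.mk = 25  [d.ok + 12]
10. n1.tag = true  [S.idx > 17]
11. n1.idx = 20  [d.ok * 2 - 6]
12. n7.mk = "kk"  ["kk"]
13. n8.live = 3  [terminal]
14. n9.live = -4  [terminal]
15. n7.live = -4  [h₁.live]
16. n7.lim = 0  [len(B.mk) - 2]
17. n7.key = -1  [h₀.live * -2 + 5]
18. n0.tag = true  [B.key > -2]
19. n0.fin = false  [A.tag == false]
20. n0.key = "qv"  ["qv"]
21. n0.idx = -3  [A.idx + A.mk - 48]

false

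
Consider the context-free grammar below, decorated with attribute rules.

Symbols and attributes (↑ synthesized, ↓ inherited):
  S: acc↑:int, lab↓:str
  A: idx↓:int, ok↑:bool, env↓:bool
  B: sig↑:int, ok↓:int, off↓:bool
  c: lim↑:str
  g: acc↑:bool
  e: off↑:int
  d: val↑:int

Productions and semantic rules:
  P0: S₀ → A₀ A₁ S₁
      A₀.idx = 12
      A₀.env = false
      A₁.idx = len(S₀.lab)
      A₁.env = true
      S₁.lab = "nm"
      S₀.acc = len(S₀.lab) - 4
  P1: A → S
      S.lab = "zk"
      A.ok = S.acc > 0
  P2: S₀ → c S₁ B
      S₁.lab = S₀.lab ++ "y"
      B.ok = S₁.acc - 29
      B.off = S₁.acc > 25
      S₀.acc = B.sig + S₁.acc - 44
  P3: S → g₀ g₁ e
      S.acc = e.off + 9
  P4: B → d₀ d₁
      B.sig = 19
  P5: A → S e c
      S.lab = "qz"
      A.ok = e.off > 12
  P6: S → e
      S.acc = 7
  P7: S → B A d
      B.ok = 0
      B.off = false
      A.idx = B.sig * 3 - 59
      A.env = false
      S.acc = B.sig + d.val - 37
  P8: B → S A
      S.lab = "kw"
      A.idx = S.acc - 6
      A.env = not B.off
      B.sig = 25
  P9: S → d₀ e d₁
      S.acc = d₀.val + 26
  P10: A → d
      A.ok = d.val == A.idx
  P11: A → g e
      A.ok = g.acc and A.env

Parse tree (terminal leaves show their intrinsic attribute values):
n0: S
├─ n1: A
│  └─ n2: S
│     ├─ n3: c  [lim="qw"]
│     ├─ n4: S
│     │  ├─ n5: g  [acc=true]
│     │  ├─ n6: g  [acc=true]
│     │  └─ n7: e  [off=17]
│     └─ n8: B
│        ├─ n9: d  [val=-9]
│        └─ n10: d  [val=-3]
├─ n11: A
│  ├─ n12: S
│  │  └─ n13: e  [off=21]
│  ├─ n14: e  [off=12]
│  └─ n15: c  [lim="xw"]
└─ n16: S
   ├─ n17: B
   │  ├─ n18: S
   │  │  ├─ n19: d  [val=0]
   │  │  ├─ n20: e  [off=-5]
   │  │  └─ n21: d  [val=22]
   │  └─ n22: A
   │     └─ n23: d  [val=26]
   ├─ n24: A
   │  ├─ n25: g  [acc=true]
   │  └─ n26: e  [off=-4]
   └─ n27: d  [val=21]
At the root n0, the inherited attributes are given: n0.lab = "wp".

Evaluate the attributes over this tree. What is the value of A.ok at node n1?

true

1. n0.lab = "wp"  [given at root]
2. n1.idx = 12  [12]
3. n1.env = false  [false]
4. n2.lab = "zk"  ["zk"]
5. n3.lim = "qw"  [terminal]
6. n4.lab = "zky"  [S₀.lab ++ "y"]
7. n5.acc = true  [terminal]
8. n6.acc = true  [terminal]
9. n7.off = 17  [terminal]
10. n4.acc = 26  [e.off + 9]
11. n8.ok = -3  [S₁.acc - 29]
12. n8.off = true  [S₁.acc > 25]
13. n9.val = -9  [terminal]
14. n10.val = -3  [terminal]
15. n8.sig = 19  [19]
16. n2.acc = 1  [B.sig + S₁.acc - 44]
17. n1.ok = true  [S.acc > 0]
18. n11.idx = 2  [len(S₀.lab)]
19. n11.env = true  [true]
20. n12.lab = "qz"  ["qz"]
21. n13.off = 21  [terminal]
22. n12.acc = 7  [7]
23. n14.off = 12  [terminal]
24. n15.lim = "xw"  [terminal]
25. n11.ok = false  [e.off > 12]
26. n16.lab = "nm"  ["nm"]
27. n17.ok = 0  [0]
28. n17.off = false  [false]
29. n18.lab = "kw"  ["kw"]
30. n19.val = 0  [terminal]
31. n20.off = -5  [terminal]
32. n21.val = 22  [terminal]
33. n18.acc = 26  [d₀.val + 26]
34. n22.idx = 20  [S.acc - 6]
35. n22.env = true  [not B.off]
36. n23.val = 26  [terminal]
37. n22.ok = false  [d.val == A.idx]
38. n17.sig = 25  [25]
39. n24.idx = 16  [B.sig * 3 - 59]
40. n24.env = false  [false]
41. n25.acc = true  [terminal]
42. n26.off = -4  [terminal]
43. n24.ok = false  [g.acc and A.env]
44. n27.val = 21  [terminal]
45. n16.acc = 9  [B.sig + d.val - 37]
46. n0.acc = -2  [len(S₀.lab) - 4]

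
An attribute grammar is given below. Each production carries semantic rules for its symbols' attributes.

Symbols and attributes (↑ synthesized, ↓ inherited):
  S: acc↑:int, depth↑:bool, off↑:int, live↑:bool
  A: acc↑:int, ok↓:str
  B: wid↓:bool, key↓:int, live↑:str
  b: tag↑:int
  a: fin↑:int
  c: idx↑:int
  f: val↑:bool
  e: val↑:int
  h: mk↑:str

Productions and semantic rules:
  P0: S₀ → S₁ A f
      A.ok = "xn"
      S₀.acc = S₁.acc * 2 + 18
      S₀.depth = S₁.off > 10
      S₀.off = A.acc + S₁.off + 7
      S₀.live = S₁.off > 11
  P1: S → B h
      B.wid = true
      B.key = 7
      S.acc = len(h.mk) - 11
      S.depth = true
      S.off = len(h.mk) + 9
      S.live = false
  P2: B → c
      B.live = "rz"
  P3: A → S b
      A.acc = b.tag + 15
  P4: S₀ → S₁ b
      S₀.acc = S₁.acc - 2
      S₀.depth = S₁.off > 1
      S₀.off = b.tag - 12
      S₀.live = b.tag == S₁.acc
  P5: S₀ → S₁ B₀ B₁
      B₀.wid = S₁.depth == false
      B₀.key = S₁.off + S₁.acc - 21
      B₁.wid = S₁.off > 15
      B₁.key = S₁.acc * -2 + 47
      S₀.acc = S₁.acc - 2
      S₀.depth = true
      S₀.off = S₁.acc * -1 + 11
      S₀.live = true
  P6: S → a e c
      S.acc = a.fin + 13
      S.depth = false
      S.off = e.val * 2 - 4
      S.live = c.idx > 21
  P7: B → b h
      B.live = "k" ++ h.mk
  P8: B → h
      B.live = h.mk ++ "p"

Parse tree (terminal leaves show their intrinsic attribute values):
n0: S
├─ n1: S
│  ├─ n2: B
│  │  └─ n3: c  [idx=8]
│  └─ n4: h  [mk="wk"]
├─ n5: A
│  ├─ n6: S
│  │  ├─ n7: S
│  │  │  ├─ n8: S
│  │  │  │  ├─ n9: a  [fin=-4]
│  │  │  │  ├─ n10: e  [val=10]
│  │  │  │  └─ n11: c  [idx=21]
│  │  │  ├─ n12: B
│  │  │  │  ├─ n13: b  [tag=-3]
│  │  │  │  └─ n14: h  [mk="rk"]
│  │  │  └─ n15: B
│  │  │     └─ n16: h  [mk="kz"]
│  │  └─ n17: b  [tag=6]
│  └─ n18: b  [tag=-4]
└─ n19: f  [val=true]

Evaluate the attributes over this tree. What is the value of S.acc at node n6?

1. n2.wid = true  [true]
2. n2.key = 7  [7]
3. n3.idx = 8  [terminal]
4. n2.live = "rz"  ["rz"]
5. n4.mk = "wk"  [terminal]
6. n1.acc = -9  [len(h.mk) - 11]
7. n1.depth = true  [true]
8. n1.off = 11  [len(h.mk) + 9]
9. n1.live = false  [false]
10. n5.ok = "xn"  ["xn"]
11. n9.fin = -4  [terminal]
12. n10.val = 10  [terminal]
13. n11.idx = 21  [terminal]
14. n8.acc = 9  [a.fin + 13]
15. n8.depth = false  [false]
16. n8.off = 16  [e.val * 2 - 4]
17. n8.live = false  [c.idx > 21]
18. n12.wid = true  [S₁.depth == false]
19. n12.key = 4  [S₁.off + S₁.acc - 21]
20. n13.tag = -3  [terminal]
21. n14.mk = "rk"  [terminal]
22. n12.live = "krk"  ["k" ++ h.mk]
23. n15.wid = true  [S₁.off > 15]
24. n15.key = 29  [S₁.acc * -2 + 47]
25. n16.mk = "kz"  [terminal]
26. n15.live = "kzp"  [h.mk ++ "p"]
27. n7.acc = 7  [S₁.acc - 2]
28. n7.depth = true  [true]
29. n7.off = 2  [S₁.acc * -1 + 11]
30. n7.live = true  [true]
31. n17.tag = 6  [terminal]
32. n6.acc = 5  [S₁.acc - 2]
33. n6.depth = true  [S₁.off > 1]
34. n6.off = -6  [b.tag - 12]
35. n6.live = false  [b.tag == S₁.acc]
36. n18.tag = -4  [terminal]
37. n5.acc = 11  [b.tag + 15]
38. n19.val = true  [terminal]
39. n0.acc = 0  [S₁.acc * 2 + 18]
40. n0.depth = true  [S₁.off > 10]
41. n0.off = 29  [A.acc + S₁.off + 7]
42. n0.live = false  [S₁.off > 11]

5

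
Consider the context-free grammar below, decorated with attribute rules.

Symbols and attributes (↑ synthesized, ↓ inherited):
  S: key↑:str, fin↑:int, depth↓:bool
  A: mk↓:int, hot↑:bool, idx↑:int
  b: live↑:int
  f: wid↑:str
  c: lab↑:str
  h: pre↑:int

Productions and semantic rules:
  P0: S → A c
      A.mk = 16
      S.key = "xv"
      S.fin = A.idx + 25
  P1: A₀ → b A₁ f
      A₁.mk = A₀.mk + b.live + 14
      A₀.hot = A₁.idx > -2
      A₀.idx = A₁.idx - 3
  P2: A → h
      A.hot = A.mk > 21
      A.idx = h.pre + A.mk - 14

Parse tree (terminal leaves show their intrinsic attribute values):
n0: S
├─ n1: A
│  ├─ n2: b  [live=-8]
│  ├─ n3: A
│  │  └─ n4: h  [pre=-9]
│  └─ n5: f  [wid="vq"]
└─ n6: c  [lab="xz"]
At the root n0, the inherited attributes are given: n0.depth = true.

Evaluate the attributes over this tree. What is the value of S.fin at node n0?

21

1. n0.depth = true  [given at root]
2. n1.mk = 16  [16]
3. n2.live = -8  [terminal]
4. n3.mk = 22  [A₀.mk + b.live + 14]
5. n4.pre = -9  [terminal]
6. n3.hot = true  [A.mk > 21]
7. n3.idx = -1  [h.pre + A.mk - 14]
8. n5.wid = "vq"  [terminal]
9. n1.hot = true  [A₁.idx > -2]
10. n1.idx = -4  [A₁.idx - 3]
11. n6.lab = "xz"  [terminal]
12. n0.key = "xv"  ["xv"]
13. n0.fin = 21  [A.idx + 25]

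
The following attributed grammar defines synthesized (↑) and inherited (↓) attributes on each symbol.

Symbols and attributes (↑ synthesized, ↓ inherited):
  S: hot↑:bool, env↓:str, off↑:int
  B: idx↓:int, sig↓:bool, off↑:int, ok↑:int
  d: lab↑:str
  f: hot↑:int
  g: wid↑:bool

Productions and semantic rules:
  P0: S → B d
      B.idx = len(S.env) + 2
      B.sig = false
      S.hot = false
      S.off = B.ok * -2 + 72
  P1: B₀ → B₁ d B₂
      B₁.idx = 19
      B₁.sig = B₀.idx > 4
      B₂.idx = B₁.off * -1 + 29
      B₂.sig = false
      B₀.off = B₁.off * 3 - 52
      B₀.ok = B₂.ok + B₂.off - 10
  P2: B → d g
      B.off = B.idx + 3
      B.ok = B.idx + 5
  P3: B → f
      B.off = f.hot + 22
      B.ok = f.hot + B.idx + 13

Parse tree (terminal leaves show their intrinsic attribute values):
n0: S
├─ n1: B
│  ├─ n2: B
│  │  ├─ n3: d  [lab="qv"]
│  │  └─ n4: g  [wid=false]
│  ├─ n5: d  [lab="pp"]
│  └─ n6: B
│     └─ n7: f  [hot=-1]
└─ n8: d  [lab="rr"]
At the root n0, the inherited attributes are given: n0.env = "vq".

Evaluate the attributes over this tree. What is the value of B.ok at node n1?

30

1. n0.env = "vq"  [given at root]
2. n1.idx = 4  [len(S.env) + 2]
3. n1.sig = false  [false]
4. n2.idx = 19  [19]
5. n2.sig = false  [B₀.idx > 4]
6. n3.lab = "qv"  [terminal]
7. n4.wid = false  [terminal]
8. n2.off = 22  [B.idx + 3]
9. n2.ok = 24  [B.idx + 5]
10. n5.lab = "pp"  [terminal]
11. n6.idx = 7  [B₁.off * -1 + 29]
12. n6.sig = false  [false]
13. n7.hot = -1  [terminal]
14. n6.off = 21  [f.hot + 22]
15. n6.ok = 19  [f.hot + B.idx + 13]
16. n1.off = 14  [B₁.off * 3 - 52]
17. n1.ok = 30  [B₂.ok + B₂.off - 10]
18. n8.lab = "rr"  [terminal]
19. n0.hot = false  [false]
20. n0.off = 12  [B.ok * -2 + 72]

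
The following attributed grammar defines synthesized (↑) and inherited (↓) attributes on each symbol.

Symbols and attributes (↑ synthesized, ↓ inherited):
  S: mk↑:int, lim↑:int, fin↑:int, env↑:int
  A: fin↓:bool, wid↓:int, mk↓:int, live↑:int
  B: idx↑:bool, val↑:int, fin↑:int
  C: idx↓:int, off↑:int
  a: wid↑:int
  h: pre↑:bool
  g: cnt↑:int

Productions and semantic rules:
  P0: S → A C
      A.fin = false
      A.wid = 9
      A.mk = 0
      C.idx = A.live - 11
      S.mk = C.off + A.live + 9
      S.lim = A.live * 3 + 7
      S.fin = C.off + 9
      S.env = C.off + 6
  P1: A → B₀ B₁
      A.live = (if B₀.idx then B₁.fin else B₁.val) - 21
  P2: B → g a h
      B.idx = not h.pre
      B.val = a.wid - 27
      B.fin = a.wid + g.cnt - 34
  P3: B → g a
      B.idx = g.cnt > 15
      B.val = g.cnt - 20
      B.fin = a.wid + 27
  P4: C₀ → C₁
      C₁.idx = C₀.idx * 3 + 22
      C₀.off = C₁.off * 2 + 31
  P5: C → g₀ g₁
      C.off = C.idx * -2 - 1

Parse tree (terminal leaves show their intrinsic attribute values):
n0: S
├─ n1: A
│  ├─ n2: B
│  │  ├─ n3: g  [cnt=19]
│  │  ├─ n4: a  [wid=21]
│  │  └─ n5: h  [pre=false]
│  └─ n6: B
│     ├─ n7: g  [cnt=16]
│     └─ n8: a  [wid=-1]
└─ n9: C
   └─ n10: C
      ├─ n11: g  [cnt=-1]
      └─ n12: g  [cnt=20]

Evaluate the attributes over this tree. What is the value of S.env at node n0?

19

1. n1.fin = false  [false]
2. n1.wid = 9  [9]
3. n1.mk = 0  [0]
4. n3.cnt = 19  [terminal]
5. n4.wid = 21  [terminal]
6. n5.pre = false  [terminal]
7. n2.idx = true  [not h.pre]
8. n2.val = -6  [a.wid - 27]
9. n2.fin = 6  [a.wid + g.cnt - 34]
10. n7.cnt = 16  [terminal]
11. n8.wid = -1  [terminal]
12. n6.idx = true  [g.cnt > 15]
13. n6.val = -4  [g.cnt - 20]
14. n6.fin = 26  [a.wid + 27]
15. n1.live = 5  [(if B₀.idx then B₁.fin else B₁.val) - 21]
16. n9.idx = -6  [A.live - 11]
17. n10.idx = 4  [C₀.idx * 3 + 22]
18. n11.cnt = -1  [terminal]
19. n12.cnt = 20  [terminal]
20. n10.off = -9  [C.idx * -2 - 1]
21. n9.off = 13  [C₁.off * 2 + 31]
22. n0.mk = 27  [C.off + A.live + 9]
23. n0.lim = 22  [A.live * 3 + 7]
24. n0.fin = 22  [C.off + 9]
25. n0.env = 19  [C.off + 6]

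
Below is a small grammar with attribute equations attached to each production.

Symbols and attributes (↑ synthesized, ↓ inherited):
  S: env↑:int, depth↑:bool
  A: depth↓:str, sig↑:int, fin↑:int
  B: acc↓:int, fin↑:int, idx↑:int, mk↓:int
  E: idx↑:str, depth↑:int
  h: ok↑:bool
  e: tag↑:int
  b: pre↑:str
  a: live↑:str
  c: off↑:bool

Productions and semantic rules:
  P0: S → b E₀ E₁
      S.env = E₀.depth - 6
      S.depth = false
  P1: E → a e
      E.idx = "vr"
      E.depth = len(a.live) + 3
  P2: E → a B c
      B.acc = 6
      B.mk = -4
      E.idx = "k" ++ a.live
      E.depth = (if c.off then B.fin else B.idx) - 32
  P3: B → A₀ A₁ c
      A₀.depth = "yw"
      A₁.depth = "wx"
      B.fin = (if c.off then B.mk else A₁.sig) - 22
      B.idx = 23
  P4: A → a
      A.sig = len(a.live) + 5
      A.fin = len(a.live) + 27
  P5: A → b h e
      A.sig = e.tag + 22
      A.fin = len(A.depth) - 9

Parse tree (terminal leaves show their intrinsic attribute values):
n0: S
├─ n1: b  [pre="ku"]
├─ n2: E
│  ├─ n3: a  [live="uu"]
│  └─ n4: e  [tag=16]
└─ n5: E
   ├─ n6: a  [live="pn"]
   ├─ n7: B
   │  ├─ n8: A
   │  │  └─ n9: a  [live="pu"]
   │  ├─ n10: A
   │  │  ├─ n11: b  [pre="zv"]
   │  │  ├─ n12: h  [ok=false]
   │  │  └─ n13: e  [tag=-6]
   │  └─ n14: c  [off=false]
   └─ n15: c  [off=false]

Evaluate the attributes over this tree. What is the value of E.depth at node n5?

-9

1. n1.pre = "ku"  [terminal]
2. n3.live = "uu"  [terminal]
3. n4.tag = 16  [terminal]
4. n2.idx = "vr"  ["vr"]
5. n2.depth = 5  [len(a.live) + 3]
6. n6.live = "pn"  [terminal]
7. n7.acc = 6  [6]
8. n7.mk = -4  [-4]
9. n8.depth = "yw"  ["yw"]
10. n9.live = "pu"  [terminal]
11. n8.sig = 7  [len(a.live) + 5]
12. n8.fin = 29  [len(a.live) + 27]
13. n10.depth = "wx"  ["wx"]
14. n11.pre = "zv"  [terminal]
15. n12.ok = false  [terminal]
16. n13.tag = -6  [terminal]
17. n10.sig = 16  [e.tag + 22]
18. n10.fin = -7  [len(A.depth) - 9]
19. n14.off = false  [terminal]
20. n7.fin = -6  [(if c.off then B.mk else A₁.sig) - 22]
21. n7.idx = 23  [23]
22. n15.off = false  [terminal]
23. n5.idx = "kpn"  ["k" ++ a.live]
24. n5.depth = -9  [(if c.off then B.fin else B.idx) - 32]
25. n0.env = -1  [E₀.depth - 6]
26. n0.depth = false  [false]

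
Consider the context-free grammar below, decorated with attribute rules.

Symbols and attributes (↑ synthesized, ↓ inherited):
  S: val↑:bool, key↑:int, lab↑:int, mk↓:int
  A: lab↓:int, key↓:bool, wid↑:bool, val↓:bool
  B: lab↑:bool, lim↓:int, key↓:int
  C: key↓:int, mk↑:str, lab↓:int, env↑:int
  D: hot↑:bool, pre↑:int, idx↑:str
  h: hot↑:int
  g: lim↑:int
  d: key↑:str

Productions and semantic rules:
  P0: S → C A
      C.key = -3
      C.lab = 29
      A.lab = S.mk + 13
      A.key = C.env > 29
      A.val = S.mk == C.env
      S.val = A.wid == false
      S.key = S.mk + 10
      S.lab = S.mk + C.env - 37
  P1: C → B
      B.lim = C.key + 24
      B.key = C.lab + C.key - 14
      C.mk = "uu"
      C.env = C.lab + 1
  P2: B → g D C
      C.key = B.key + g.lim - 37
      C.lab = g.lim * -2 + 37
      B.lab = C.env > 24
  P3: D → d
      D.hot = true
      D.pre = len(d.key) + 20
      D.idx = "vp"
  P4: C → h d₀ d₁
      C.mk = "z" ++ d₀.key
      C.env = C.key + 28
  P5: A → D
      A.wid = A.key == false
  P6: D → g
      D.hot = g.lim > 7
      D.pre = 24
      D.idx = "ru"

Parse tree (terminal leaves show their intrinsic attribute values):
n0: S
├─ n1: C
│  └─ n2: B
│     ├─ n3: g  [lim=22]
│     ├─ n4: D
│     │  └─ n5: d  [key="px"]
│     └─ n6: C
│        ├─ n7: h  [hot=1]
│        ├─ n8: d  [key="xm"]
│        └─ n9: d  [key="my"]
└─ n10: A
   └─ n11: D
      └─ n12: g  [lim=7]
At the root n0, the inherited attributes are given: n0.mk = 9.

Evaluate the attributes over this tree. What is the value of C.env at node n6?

25

1. n0.mk = 9  [given at root]
2. n1.key = -3  [-3]
3. n1.lab = 29  [29]
4. n2.lim = 21  [C.key + 24]
5. n2.key = 12  [C.lab + C.key - 14]
6. n3.lim = 22  [terminal]
7. n5.key = "px"  [terminal]
8. n4.hot = true  [true]
9. n4.pre = 22  [len(d.key) + 20]
10. n4.idx = "vp"  ["vp"]
11. n6.key = -3  [B.key + g.lim - 37]
12. n6.lab = -7  [g.lim * -2 + 37]
13. n7.hot = 1  [terminal]
14. n8.key = "xm"  [terminal]
15. n9.key = "my"  [terminal]
16. n6.mk = "zxm"  ["z" ++ d₀.key]
17. n6.env = 25  [C.key + 28]
18. n2.lab = true  [C.env > 24]
19. n1.mk = "uu"  ["uu"]
20. n1.env = 30  [C.lab + 1]
21. n10.lab = 22  [S.mk + 13]
22. n10.key = true  [C.env > 29]
23. n10.val = false  [S.mk == C.env]
24. n12.lim = 7  [terminal]
25. n11.hot = false  [g.lim > 7]
26. n11.pre = 24  [24]
27. n11.idx = "ru"  ["ru"]
28. n10.wid = false  [A.key == false]
29. n0.val = true  [A.wid == false]
30. n0.key = 19  [S.mk + 10]
31. n0.lab = 2  [S.mk + C.env - 37]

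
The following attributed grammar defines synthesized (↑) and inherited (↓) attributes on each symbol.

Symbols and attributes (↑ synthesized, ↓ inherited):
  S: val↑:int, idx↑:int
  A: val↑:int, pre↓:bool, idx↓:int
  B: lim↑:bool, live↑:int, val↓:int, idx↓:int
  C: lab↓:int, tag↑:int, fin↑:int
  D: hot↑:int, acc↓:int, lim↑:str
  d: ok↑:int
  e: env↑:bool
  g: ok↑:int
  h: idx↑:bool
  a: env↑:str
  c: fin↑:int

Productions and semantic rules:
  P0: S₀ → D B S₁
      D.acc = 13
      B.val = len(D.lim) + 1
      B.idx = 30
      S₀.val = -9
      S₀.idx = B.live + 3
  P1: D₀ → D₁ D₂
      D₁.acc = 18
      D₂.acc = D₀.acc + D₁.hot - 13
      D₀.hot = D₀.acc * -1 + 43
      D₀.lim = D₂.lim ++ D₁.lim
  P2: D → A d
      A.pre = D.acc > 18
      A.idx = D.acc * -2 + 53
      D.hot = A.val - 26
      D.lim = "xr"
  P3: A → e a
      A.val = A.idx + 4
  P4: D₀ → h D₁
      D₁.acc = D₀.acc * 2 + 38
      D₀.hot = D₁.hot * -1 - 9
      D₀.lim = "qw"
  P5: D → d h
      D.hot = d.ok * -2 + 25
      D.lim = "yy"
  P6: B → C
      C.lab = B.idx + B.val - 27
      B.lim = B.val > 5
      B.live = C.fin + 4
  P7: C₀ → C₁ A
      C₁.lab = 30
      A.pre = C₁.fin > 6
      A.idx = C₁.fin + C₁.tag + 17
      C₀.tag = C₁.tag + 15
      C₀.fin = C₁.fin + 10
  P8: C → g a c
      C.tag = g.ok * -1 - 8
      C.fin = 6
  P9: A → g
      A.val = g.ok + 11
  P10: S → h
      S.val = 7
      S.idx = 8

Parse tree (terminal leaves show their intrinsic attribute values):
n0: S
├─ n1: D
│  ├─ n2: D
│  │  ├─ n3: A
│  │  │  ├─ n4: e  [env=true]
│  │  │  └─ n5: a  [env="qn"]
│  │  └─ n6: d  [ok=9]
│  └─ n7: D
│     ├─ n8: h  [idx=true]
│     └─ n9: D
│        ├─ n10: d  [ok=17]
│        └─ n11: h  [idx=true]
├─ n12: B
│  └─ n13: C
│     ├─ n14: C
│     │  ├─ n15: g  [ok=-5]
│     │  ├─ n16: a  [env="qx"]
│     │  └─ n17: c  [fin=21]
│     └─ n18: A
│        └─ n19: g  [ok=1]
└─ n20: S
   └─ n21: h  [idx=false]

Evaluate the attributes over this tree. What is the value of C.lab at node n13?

8

1. n1.acc = 13  [13]
2. n2.acc = 18  [18]
3. n3.pre = false  [D.acc > 18]
4. n3.idx = 17  [D.acc * -2 + 53]
5. n4.env = true  [terminal]
6. n5.env = "qn"  [terminal]
7. n3.val = 21  [A.idx + 4]
8. n6.ok = 9  [terminal]
9. n2.hot = -5  [A.val - 26]
10. n2.lim = "xr"  ["xr"]
11. n7.acc = -5  [D₀.acc + D₁.hot - 13]
12. n8.idx = true  [terminal]
13. n9.acc = 28  [D₀.acc * 2 + 38]
14. n10.ok = 17  [terminal]
15. n11.idx = true  [terminal]
16. n9.hot = -9  [d.ok * -2 + 25]
17. n9.lim = "yy"  ["yy"]
18. n7.hot = 0  [D₁.hot * -1 - 9]
19. n7.lim = "qw"  ["qw"]
20. n1.hot = 30  [D₀.acc * -1 + 43]
21. n1.lim = "qwxr"  [D₂.lim ++ D₁.lim]
22. n12.val = 5  [len(D.lim) + 1]
23. n12.idx = 30  [30]
24. n13.lab = 8  [B.idx + B.val - 27]
25. n14.lab = 30  [30]
26. n15.ok = -5  [terminal]
27. n16.env = "qx"  [terminal]
28. n17.fin = 21  [terminal]
29. n14.tag = -3  [g.ok * -1 - 8]
30. n14.fin = 6  [6]
31. n18.pre = false  [C₁.fin > 6]
32. n18.idx = 20  [C₁.fin + C₁.tag + 17]
33. n19.ok = 1  [terminal]
34. n18.val = 12  [g.ok + 11]
35. n13.tag = 12  [C₁.tag + 15]
36. n13.fin = 16  [C₁.fin + 10]
37. n12.lim = false  [B.val > 5]
38. n12.live = 20  [C.fin + 4]
39. n21.idx = false  [terminal]
40. n20.val = 7  [7]
41. n20.idx = 8  [8]
42. n0.val = -9  [-9]
43. n0.idx = 23  [B.live + 3]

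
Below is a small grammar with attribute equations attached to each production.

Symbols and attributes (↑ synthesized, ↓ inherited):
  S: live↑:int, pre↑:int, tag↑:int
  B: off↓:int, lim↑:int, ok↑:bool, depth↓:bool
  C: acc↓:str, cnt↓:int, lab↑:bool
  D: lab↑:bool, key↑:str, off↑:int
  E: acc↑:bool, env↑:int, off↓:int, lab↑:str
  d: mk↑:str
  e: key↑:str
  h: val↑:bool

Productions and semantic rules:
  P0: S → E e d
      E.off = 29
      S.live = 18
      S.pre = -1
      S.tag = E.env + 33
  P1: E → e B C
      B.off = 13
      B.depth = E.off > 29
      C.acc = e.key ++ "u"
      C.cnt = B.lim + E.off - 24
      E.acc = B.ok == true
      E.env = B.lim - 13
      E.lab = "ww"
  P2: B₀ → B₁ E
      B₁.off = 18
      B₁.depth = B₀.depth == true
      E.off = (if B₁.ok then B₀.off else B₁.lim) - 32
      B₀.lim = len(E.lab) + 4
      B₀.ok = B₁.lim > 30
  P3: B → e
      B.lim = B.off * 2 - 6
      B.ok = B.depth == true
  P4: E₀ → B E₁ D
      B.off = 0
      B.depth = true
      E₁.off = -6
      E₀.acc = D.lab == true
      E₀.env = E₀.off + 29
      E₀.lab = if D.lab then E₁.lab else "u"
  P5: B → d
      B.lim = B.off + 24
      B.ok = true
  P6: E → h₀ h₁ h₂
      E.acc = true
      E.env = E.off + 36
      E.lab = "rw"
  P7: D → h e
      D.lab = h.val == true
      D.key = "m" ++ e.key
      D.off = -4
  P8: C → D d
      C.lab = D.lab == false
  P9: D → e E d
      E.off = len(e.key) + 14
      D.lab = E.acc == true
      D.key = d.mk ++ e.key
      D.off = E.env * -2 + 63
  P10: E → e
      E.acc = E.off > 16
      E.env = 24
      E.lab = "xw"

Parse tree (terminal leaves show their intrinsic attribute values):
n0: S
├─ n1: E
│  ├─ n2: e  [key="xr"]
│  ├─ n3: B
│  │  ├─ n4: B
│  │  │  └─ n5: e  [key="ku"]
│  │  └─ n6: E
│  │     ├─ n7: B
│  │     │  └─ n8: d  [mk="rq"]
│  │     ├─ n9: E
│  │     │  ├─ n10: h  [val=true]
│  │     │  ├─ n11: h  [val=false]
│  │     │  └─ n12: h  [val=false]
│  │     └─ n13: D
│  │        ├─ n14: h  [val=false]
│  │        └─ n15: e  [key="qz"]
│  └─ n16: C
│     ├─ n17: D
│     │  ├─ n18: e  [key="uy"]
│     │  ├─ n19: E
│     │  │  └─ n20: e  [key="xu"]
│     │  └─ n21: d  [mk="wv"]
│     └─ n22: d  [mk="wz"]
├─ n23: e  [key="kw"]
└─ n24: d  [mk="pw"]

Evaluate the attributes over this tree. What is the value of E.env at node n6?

1. n1.off = 29  [29]
2. n2.key = "xr"  [terminal]
3. n3.off = 13  [13]
4. n3.depth = false  [E.off > 29]
5. n4.off = 18  [18]
6. n4.depth = false  [B₀.depth == true]
7. n5.key = "ku"  [terminal]
8. n4.lim = 30  [B.off * 2 - 6]
9. n4.ok = false  [B.depth == true]
10. n6.off = -2  [(if B₁.ok then B₀.off else B₁.lim) - 32]
11. n7.off = 0  [0]
12. n7.depth = true  [true]
13. n8.mk = "rq"  [terminal]
14. n7.lim = 24  [B.off + 24]
15. n7.ok = true  [true]
16. n9.off = -6  [-6]
17. n10.val = true  [terminal]
18. n11.val = false  [terminal]
19. n12.val = false  [terminal]
20. n9.acc = true  [true]
21. n9.env = 30  [E.off + 36]
22. n9.lab = "rw"  ["rw"]
23. n14.val = false  [terminal]
24. n15.key = "qz"  [terminal]
25. n13.lab = false  [h.val == true]
26. n13.key = "mqz"  ["m" ++ e.key]
27. n13.off = -4  [-4]
28. n6.acc = false  [D.lab == true]
29. n6.env = 27  [E₀.off + 29]
30. n6.lab = "u"  [if D.lab then E₁.lab else "u"]
31. n3.lim = 5  [len(E.lab) + 4]
32. n3.ok = false  [B₁.lim > 30]
33. n16.acc = "xru"  [e.key ++ "u"]
34. n16.cnt = 10  [B.lim + E.off - 24]
35. n18.key = "uy"  [terminal]
36. n19.off = 16  [len(e.key) + 14]
37. n20.key = "xu"  [terminal]
38. n19.acc = false  [E.off > 16]
39. n19.env = 24  [24]
40. n19.lab = "xw"  ["xw"]
41. n21.mk = "wv"  [terminal]
42. n17.lab = false  [E.acc == true]
43. n17.key = "wvuy"  [d.mk ++ e.key]
44. n17.off = 15  [E.env * -2 + 63]
45. n22.mk = "wz"  [terminal]
46. n16.lab = true  [D.lab == false]
47. n1.acc = false  [B.ok == true]
48. n1.env = -8  [B.lim - 13]
49. n1.lab = "ww"  ["ww"]
50. n23.key = "kw"  [terminal]
51. n24.mk = "pw"  [terminal]
52. n0.live = 18  [18]
53. n0.pre = -1  [-1]
54. n0.tag = 25  [E.env + 33]

27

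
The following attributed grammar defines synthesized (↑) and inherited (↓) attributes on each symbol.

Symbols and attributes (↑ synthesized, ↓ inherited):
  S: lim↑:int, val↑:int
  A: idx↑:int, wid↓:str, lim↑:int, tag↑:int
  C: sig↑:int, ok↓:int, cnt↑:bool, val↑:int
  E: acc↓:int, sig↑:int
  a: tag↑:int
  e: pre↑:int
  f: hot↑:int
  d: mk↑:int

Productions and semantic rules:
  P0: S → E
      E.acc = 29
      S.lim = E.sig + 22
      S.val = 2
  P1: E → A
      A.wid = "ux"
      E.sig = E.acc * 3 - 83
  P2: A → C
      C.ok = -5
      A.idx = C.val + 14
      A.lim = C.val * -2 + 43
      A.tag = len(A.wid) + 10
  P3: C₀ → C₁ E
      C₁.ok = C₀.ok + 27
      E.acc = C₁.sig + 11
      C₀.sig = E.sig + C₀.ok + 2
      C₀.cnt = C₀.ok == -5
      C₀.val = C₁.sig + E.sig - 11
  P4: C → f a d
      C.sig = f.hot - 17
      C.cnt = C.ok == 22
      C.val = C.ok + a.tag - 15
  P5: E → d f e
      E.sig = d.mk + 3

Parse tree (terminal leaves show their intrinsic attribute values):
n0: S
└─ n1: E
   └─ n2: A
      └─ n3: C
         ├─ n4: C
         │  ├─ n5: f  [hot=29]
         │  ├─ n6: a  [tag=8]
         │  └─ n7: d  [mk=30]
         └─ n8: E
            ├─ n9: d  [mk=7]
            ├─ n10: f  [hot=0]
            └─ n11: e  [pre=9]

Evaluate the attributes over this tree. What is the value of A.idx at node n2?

25

1. n1.acc = 29  [29]
2. n2.wid = "ux"  ["ux"]
3. n3.ok = -5  [-5]
4. n4.ok = 22  [C₀.ok + 27]
5. n5.hot = 29  [terminal]
6. n6.tag = 8  [terminal]
7. n7.mk = 30  [terminal]
8. n4.sig = 12  [f.hot - 17]
9. n4.cnt = true  [C.ok == 22]
10. n4.val = 15  [C.ok + a.tag - 15]
11. n8.acc = 23  [C₁.sig + 11]
12. n9.mk = 7  [terminal]
13. n10.hot = 0  [terminal]
14. n11.pre = 9  [terminal]
15. n8.sig = 10  [d.mk + 3]
16. n3.sig = 7  [E.sig + C₀.ok + 2]
17. n3.cnt = true  [C₀.ok == -5]
18. n3.val = 11  [C₁.sig + E.sig - 11]
19. n2.idx = 25  [C.val + 14]
20. n2.lim = 21  [C.val * -2 + 43]
21. n2.tag = 12  [len(A.wid) + 10]
22. n1.sig = 4  [E.acc * 3 - 83]
23. n0.lim = 26  [E.sig + 22]
24. n0.val = 2  [2]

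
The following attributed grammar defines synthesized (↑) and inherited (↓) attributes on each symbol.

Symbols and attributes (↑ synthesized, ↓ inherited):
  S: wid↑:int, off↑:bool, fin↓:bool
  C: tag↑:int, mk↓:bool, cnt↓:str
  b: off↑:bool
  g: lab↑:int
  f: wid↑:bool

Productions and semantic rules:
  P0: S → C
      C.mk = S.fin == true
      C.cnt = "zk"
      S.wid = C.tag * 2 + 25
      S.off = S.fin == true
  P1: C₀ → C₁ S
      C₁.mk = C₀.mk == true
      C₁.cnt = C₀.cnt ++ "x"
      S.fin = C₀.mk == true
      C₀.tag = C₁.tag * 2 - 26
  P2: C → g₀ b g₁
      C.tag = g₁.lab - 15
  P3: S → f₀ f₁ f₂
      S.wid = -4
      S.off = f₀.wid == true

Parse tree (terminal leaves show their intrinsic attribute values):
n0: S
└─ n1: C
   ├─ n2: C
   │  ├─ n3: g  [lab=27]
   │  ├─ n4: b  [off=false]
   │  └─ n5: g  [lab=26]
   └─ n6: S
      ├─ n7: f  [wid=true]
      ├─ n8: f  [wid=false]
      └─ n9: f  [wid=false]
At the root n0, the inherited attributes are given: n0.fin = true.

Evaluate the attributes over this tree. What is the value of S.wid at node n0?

1. n0.fin = true  [given at root]
2. n1.mk = true  [S.fin == true]
3. n1.cnt = "zk"  ["zk"]
4. n2.mk = true  [C₀.mk == true]
5. n2.cnt = "zkx"  [C₀.cnt ++ "x"]
6. n3.lab = 27  [terminal]
7. n4.off = false  [terminal]
8. n5.lab = 26  [terminal]
9. n2.tag = 11  [g₁.lab - 15]
10. n6.fin = true  [C₀.mk == true]
11. n7.wid = true  [terminal]
12. n8.wid = false  [terminal]
13. n9.wid = false  [terminal]
14. n6.wid = -4  [-4]
15. n6.off = true  [f₀.wid == true]
16. n1.tag = -4  [C₁.tag * 2 - 26]
17. n0.wid = 17  [C.tag * 2 + 25]
18. n0.off = true  [S.fin == true]

17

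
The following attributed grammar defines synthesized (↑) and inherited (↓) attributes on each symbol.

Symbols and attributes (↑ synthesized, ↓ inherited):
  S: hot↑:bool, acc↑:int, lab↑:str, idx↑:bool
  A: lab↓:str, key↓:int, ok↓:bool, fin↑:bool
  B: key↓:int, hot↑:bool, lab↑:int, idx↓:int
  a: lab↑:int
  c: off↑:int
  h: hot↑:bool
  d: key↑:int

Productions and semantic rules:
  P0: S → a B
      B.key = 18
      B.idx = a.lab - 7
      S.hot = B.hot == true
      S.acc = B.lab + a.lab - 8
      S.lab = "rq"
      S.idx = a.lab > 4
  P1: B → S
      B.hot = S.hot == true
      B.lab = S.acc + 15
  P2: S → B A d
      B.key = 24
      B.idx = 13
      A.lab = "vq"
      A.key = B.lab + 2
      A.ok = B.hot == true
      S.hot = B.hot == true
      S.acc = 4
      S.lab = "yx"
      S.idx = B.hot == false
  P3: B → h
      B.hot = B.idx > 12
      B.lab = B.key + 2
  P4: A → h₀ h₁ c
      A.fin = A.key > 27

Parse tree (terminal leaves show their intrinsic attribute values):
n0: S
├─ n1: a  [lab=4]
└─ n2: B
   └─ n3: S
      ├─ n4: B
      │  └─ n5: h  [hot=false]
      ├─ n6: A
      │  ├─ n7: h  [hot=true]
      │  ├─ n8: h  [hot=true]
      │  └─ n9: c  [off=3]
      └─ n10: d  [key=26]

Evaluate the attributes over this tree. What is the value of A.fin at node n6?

1. n1.lab = 4  [terminal]
2. n2.key = 18  [18]
3. n2.idx = -3  [a.lab - 7]
4. n4.key = 24  [24]
5. n4.idx = 13  [13]
6. n5.hot = false  [terminal]
7. n4.hot = true  [B.idx > 12]
8. n4.lab = 26  [B.key + 2]
9. n6.lab = "vq"  ["vq"]
10. n6.key = 28  [B.lab + 2]
11. n6.ok = true  [B.hot == true]
12. n7.hot = true  [terminal]
13. n8.hot = true  [terminal]
14. n9.off = 3  [terminal]
15. n6.fin = true  [A.key > 27]
16. n10.key = 26  [terminal]
17. n3.hot = true  [B.hot == true]
18. n3.acc = 4  [4]
19. n3.lab = "yx"  ["yx"]
20. n3.idx = false  [B.hot == false]
21. n2.hot = true  [S.hot == true]
22. n2.lab = 19  [S.acc + 15]
23. n0.hot = true  [B.hot == true]
24. n0.acc = 15  [B.lab + a.lab - 8]
25. n0.lab = "rq"  ["rq"]
26. n0.idx = false  [a.lab > 4]

true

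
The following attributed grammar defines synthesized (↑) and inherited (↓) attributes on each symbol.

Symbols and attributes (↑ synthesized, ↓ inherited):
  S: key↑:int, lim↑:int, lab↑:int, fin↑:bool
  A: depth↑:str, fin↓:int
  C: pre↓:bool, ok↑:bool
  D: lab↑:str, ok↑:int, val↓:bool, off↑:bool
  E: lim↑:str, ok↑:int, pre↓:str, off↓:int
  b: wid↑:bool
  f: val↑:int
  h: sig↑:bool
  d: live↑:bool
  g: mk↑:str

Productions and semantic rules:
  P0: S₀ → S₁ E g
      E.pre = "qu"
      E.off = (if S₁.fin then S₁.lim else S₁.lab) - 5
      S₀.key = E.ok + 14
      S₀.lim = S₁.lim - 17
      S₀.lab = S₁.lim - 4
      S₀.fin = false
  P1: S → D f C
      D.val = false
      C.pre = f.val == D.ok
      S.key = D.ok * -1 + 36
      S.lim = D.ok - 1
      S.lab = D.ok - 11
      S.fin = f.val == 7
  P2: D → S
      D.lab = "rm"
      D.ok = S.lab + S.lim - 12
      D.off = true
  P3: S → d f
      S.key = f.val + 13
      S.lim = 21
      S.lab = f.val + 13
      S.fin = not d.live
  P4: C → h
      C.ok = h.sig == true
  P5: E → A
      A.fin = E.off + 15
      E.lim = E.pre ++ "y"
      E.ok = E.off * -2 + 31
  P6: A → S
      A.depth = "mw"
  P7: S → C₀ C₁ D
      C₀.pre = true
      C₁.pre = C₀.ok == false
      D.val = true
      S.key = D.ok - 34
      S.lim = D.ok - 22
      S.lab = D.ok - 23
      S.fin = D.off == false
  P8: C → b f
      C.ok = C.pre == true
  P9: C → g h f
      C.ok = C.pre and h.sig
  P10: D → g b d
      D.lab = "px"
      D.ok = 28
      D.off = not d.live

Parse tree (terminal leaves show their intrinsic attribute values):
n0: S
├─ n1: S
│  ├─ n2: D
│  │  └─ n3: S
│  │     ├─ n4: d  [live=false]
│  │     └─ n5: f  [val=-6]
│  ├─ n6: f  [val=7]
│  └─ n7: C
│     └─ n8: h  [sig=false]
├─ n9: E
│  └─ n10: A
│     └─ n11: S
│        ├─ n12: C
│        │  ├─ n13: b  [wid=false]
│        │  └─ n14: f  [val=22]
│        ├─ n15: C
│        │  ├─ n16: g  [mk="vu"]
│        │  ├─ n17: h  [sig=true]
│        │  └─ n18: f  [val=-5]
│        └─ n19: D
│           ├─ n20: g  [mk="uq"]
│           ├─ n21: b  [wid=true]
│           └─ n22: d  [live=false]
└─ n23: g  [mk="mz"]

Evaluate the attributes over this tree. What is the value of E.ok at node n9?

11

1. n2.val = false  [false]
2. n4.live = false  [terminal]
3. n5.val = -6  [terminal]
4. n3.key = 7  [f.val + 13]
5. n3.lim = 21  [21]
6. n3.lab = 7  [f.val + 13]
7. n3.fin = true  [not d.live]
8. n2.lab = "rm"  ["rm"]
9. n2.ok = 16  [S.lab + S.lim - 12]
10. n2.off = true  [true]
11. n6.val = 7  [terminal]
12. n7.pre = false  [f.val == D.ok]
13. n8.sig = false  [terminal]
14. n7.ok = false  [h.sig == true]
15. n1.key = 20  [D.ok * -1 + 36]
16. n1.lim = 15  [D.ok - 1]
17. n1.lab = 5  [D.ok - 11]
18. n1.fin = true  [f.val == 7]
19. n9.pre = "qu"  ["qu"]
20. n9.off = 10  [(if S₁.fin then S₁.lim else S₁.lab) - 5]
21. n10.fin = 25  [E.off + 15]
22. n12.pre = true  [true]
23. n13.wid = false  [terminal]
24. n14.val = 22  [terminal]
25. n12.ok = true  [C.pre == true]
26. n15.pre = false  [C₀.ok == false]
27. n16.mk = "vu"  [terminal]
28. n17.sig = true  [terminal]
29. n18.val = -5  [terminal]
30. n15.ok = false  [C.pre and h.sig]
31. n19.val = true  [true]
32. n20.mk = "uq"  [terminal]
33. n21.wid = true  [terminal]
34. n22.live = false  [terminal]
35. n19.lab = "px"  ["px"]
36. n19.ok = 28  [28]
37. n19.off = true  [not d.live]
38. n11.key = -6  [D.ok - 34]
39. n11.lim = 6  [D.ok - 22]
40. n11.lab = 5  [D.ok - 23]
41. n11.fin = false  [D.off == false]
42. n10.depth = "mw"  ["mw"]
43. n9.lim = "quy"  [E.pre ++ "y"]
44. n9.ok = 11  [E.off * -2 + 31]
45. n23.mk = "mz"  [terminal]
46. n0.key = 25  [E.ok + 14]
47. n0.lim = -2  [S₁.lim - 17]
48. n0.lab = 11  [S₁.lim - 4]
49. n0.fin = false  [false]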